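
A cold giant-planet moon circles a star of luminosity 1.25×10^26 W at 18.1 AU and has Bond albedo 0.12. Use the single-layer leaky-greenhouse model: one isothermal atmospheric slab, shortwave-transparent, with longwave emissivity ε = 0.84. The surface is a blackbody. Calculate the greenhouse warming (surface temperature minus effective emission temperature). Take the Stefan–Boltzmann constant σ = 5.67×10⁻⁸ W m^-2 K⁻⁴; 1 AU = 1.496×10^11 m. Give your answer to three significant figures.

Orbital distance: d = 18.1 AU = 2.708×10^12 m.
Flux at the orbit: S = L/(4πd²) = 1.25×10^26/(4π·(2.71×10^12)²) = 1.357 W m^-2.
Effective emission temperature (TOA balance): σT_e⁴ = S(1−α)/4 = 0.2985 W m^-2 → T_e = 47.90 K.
Surface balance with a leaky layer gives σT_s⁴ = σT_e⁴·2/(2−ε), so T_s = T_e·[2/(2−0.84)]^(1/4) = 54.89 K.
The atmosphere warms the surface by 6.988 K.

6.99 K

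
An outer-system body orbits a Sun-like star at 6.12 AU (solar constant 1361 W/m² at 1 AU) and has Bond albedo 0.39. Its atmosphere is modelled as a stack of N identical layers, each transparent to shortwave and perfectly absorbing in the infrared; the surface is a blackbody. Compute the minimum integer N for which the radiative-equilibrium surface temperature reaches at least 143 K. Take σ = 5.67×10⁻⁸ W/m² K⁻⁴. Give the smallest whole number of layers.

By the inverse-square law, S = 1361/6.12² = 36.34 W/m².
The effective emission temperature is T_e = [S(1−α)/(4σ)]^¼ = 99.43 K.
T_s = (N+1)^(1/4)·T_e ≥ 143 K requires N+1 ≥ (T_s/T_e)⁴ = (143/99.43)⁴ = 4.279.
So N ≥ 3.279; the smallest integer is N = 4.

4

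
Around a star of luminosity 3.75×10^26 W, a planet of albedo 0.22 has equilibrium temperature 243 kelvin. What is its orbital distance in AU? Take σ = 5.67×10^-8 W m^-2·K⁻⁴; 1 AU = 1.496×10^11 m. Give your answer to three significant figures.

The flux needed for this T is 4σT⁴/(1−0.22) = 1014 W m^-2.
S = L/(4πd²) → d = √(L/4πS) = √(3.75×10^26/(4π·1014)) = 1.716×10^11 m = 1.147 AU.

1.15 AU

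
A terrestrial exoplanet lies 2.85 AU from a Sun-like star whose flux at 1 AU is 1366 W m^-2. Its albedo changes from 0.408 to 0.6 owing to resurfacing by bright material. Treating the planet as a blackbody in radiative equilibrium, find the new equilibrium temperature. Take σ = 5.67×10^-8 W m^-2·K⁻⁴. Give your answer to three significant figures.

Flux at the orbit: S = 1366/(2.85)² = 168.2 W m^-2.
T₂ = [S(1−α₂)/(4σ)]^(1/4) = [168.2·0.4/(4σ)]^(1/4) = 131.2 K.

131 K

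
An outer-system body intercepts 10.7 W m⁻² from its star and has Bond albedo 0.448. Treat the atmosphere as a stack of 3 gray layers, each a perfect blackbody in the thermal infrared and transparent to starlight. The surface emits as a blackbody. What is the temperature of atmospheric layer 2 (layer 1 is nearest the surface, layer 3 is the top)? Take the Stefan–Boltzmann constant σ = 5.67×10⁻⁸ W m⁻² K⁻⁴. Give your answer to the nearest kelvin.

85 K

OLR = S(1−α)/4 = 1.477 W m⁻²; the top layer radiates at T_e = 71.44 K.
In the N-layer model, layer k (counted from the surface) has T_k = (N+1−k)^(1/4)·T_e.
T_2 = (2)^(1/4)·71.44 = 84.95 K.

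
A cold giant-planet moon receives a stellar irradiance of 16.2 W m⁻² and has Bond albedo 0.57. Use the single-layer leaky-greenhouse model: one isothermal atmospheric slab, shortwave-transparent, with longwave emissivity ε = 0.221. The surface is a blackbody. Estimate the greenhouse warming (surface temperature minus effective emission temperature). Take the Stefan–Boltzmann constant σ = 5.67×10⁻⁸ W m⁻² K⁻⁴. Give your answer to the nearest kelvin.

2 kelvin

At the top of the atmosphere, σT_e⁴ = S(1−α)/4 = 1.742 W m⁻², giving T_e = 74.44 K.
Surface balance with a leaky layer gives σT_s⁴ = σT_e⁴·2/(2−ε), so T_s = T_e·[2/(2−0.221)]^(1/4) = 76.66 K.
T_s − T_e = 76.66 − 74.44 = 2.212 K.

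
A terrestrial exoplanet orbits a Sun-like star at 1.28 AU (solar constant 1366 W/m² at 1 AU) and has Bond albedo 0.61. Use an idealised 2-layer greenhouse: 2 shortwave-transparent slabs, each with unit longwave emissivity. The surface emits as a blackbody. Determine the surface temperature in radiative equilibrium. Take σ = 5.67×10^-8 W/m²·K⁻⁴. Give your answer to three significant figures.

256 K

Irradiance scales as 1/d², so S = 1366 W/m² × (1/1.28)² = 833.7 W/m².
OLR = S(1−α)/4 = 81.29 W/m²; the top layer radiates at T_e = 194.6 K.
With N = 2 opaque layers, T_s = (N+1)^(1/4)·T_e = 3^(1/4)·194.6 = 256.1 K.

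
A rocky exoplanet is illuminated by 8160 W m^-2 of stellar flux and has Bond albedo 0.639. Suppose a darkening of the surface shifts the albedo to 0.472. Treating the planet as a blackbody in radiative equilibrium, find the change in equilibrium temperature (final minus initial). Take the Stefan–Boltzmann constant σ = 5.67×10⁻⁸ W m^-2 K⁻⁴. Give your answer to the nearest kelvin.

34 K

With α = 0.639, T₁ = 337.6 K.
With α = 0.472, T₂ = 371.3 K.
ΔT = T₂ − T₁ = 33.66 K.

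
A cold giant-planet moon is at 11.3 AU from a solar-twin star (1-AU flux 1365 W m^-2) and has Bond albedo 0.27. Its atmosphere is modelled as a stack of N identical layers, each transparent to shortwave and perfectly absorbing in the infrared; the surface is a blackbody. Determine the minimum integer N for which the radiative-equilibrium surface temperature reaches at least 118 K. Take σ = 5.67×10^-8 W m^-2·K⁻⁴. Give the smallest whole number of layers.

Flux at the orbit: S = 1365/(11.3)² = 10.69 W m^-2.
The effective emission temperature is T_e = [S(1−α)/(4σ)]^¼ = 76.59 K.
Need (N+1)T_e⁴ ≥ T_s⁴, i.e. N+1 ≥ (118/76.59)⁴ = 5.635.
The minimum whole number is N = 5.

5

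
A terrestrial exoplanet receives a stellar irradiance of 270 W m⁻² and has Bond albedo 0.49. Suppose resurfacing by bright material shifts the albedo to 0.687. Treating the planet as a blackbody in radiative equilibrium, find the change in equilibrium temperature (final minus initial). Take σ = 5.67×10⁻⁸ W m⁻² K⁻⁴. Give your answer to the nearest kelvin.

-18 K

With α = 0.49, T₁ = 157.0 K.
Final:   T₂ = [S(1−0.687)/(4σ)]^(1/4) = 138.9 K.
ΔT = T₂ − T₁ = -18.04 K.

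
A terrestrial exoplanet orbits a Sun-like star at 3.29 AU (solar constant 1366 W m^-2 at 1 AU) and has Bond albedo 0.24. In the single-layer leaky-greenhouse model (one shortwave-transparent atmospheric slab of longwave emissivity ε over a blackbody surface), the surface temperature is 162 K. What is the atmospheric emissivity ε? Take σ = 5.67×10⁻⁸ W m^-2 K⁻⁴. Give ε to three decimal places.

0.772

By the inverse-square law, S = 1366/3.29² = 126.2 W m^-2.
Effective temperature: T_e = [S(1−α)/(4σ)]^(1/4) = 143.4 K.
Since (2−ε)/2 = (T_e/T_s)⁴ = 0.6140, ε = 0.7720.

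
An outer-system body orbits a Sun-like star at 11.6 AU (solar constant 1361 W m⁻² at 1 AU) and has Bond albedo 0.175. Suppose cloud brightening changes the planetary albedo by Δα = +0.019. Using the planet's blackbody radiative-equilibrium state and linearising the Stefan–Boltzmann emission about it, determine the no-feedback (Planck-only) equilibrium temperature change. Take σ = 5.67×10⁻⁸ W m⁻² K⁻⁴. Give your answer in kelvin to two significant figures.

By the inverse-square law, S = 1361/11.6² = 10.11 W m⁻².
Reference equilibrium: T_e = [S(1−α)/(4σ)]^(1/4) = 77.88 K.
TOA radiative forcing: ΔF = −S·Δα/4 = −10.11·(+0.019)/4 = -0.04804 W m⁻².
Planck response: λ_P = 4σT_e³ = 4·5.67×10⁻⁸·(77.88)³ = 0.1071 W m⁻²/K.
Hence the no-feedback warming is ΔF/(4σT_e³) = -0.448 K.

-0.45 K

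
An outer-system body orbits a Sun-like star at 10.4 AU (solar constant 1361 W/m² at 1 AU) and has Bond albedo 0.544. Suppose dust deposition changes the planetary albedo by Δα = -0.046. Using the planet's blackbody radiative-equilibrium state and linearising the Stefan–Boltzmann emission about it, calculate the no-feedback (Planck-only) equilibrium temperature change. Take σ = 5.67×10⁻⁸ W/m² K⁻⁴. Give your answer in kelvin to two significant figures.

By the inverse-square law, S = 1361/10.4² = 12.58 W/m².
The baseline emission temperature is T_e = 70.92 K.
TOA radiative forcing: ΔF = −S·Δα/4 = −12.58·(-0.046)/4 = 0.1447 W/m².
Planck response: λ_P = 4σT_e³ = 4·5.67×10⁻⁸·(70.92)³ = 0.08091 W/m²/K.
Hence the no-feedback warming is ΔF/(4σT_e³) = 1.79 K.

1.8 K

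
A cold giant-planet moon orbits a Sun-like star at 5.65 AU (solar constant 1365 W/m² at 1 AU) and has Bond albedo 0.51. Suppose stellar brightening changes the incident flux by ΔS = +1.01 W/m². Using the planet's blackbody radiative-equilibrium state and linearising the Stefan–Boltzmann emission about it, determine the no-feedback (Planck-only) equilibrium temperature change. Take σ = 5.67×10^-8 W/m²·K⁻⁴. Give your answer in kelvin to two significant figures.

0.58 K

By the inverse-square law, S = 1365/5.65² = 42.76 W/m².
Reference equilibrium: T_e = [S(1−α)/(4σ)]^(1/4) = 98.04 K.
TOA radiative forcing: ΔF = (1−α)ΔS/4 = 0.49·(+1.01)/4 = 0.1237 W/m².
Planck response: λ_P = 4σT_e³ = 4·5.67×10⁻⁸·(98.04)³ = 0.2137 W/m²/K.
Hence the no-feedback warming is ΔF/(4σT_e³) = 0.579 K.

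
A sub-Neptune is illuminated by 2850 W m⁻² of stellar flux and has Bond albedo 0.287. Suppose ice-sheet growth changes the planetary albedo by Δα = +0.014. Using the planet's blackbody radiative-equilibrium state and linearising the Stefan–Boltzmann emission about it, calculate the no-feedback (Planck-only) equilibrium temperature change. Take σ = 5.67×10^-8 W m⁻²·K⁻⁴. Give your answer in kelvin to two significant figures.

-1.5 kelvin

Unperturbed T_e = [2850·(1−0.287)/(4σ)]^¼ = 307.7 K.
TOA radiative forcing: ΔF = −S·Δα/4 = −2850·(+0.014)/4 = -9.975 W m⁻².
Planck response: λ_P = 4σT_e³ = 4·5.67×10⁻⁸·(307.7)³ = 6.605 W m⁻²/K.
Hence the no-feedback warming is ΔF/(4σT_e³) = -1.51 K.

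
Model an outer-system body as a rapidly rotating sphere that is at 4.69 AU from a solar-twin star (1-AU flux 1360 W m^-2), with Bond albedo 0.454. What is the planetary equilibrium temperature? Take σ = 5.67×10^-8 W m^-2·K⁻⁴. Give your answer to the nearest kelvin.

110 K

Irradiance scales as 1/d², so S = 1360 W m^-2 × (1/4.69)² = 61.83 W m^-2.
The planet absorbs (1−α)S over its disc πR² and re-emits over 4πR², so the mean absorbed flux is (1−0.454)·61.83/4 = 8.440 W m^-2.
Balancing against σT⁴: T = (8.440/5.67×10⁻⁸)^(1/4) = 110.5 K.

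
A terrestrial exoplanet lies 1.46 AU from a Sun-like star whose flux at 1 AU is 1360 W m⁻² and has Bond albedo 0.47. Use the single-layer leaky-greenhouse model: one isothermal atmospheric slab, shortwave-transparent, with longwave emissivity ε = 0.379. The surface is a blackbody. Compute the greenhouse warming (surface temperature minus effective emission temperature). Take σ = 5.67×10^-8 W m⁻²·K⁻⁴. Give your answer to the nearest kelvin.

Irradiance scales as 1/d², so S = 1360 W m⁻² × (1/1.46)² = 638.0 W m⁻².
At the top of the atmosphere, σT_e⁴ = S(1−α)/4 = 84.54 W m⁻², giving T_e = 196.5 K.
For a single slab of emissivity ε, T_s⁴ = 2T_e⁴/(2−ε); thus T_s = 196.5·(1.234)^(1/4) = 207.1 K.
The atmosphere warms the surface by 10.60 K.

11 K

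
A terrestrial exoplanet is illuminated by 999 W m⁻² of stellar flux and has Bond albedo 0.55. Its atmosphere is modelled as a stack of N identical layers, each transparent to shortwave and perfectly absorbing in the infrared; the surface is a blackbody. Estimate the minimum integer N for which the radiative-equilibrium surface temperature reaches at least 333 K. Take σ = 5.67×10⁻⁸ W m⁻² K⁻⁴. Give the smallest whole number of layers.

OLR = S(1−α)/4 = 112.4 W m⁻²; the top layer radiates at T_e = 211.0 K.
Need (N+1)T_e⁴ ≥ T_s⁴, i.e. N+1 ≥ (333/211.0)⁴ = 6.204.
So N ≥ 5.204; the smallest integer is N = 6.

6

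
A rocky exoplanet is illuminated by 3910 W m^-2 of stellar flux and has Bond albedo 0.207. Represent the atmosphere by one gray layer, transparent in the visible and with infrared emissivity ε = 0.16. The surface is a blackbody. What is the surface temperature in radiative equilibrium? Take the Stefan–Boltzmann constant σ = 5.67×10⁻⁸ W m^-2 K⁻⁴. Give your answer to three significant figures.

349 K

Effective emission temperature (TOA balance): σT_e⁴ = S(1−α)/4 = 775.2 W m^-2 → T_e = 341.9 K.
For a single slab of emissivity ε, T_s⁴ = 2T_e⁴/(2−ε); thus T_s = 341.9·(1.087)^(1/4) = 349.1 K.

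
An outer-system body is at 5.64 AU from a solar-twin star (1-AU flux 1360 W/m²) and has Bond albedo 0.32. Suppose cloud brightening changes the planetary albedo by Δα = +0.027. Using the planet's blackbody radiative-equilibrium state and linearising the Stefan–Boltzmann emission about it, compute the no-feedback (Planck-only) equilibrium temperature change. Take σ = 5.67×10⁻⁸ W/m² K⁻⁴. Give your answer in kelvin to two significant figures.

Irradiance scales as 1/d², so S = 1360 W/m² × (1/5.64)² = 42.75 W/m².
Reference equilibrium: T_e = [S(1−α)/(4σ)]^(1/4) = 106.4 K.
The change in absorbed flux is Δ[S(1−α)/4] = −SΔα/4 = -0.2886 W/m².
The Planck feedback parameter is 4σT_e³ = 0.2732 W/m²/K.
ΔT₀ = ΔF/λ_P = -0.2886/0.2732 = -1.06 K.

-1.1 kelvin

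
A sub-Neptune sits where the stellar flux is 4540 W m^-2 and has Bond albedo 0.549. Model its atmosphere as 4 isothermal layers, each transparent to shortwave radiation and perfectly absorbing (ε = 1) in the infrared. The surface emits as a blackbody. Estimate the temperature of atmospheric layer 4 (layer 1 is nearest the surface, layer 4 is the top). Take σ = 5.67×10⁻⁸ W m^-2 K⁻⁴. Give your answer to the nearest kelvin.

308 K

The effective emission temperature is T_e = [S(1−α)/(4σ)]^¼ = 308.2 K.
In the N-layer model, layer k (counted from the surface) has T_k = (N+1−k)^(1/4)·T_e.
With k = 4: T_4 = (4+1−4)^¼·308.2 K = 308.2 K.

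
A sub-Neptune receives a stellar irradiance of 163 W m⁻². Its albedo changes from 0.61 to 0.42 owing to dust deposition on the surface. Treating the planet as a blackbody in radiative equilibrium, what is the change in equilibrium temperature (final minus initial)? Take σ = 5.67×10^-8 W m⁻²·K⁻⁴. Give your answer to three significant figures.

13.5 kelvin

With α = 0.61, T₁ = 129.4 K.
With α = 0.42, T₂ = 142.9 K.
Change: 142.9 − 129.4 = 13.50 K.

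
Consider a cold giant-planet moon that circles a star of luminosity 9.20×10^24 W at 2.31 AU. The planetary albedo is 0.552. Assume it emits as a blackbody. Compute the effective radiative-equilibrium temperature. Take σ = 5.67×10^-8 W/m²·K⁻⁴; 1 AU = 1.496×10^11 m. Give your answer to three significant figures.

59.0 kelvin

d = 2.31 × 1.496×10^11 m = 3.456×10^11 m.
Spreading L over a sphere of radius d: S = 9.20×10^24/(4π·3.46×10^11²) = 6.130 W/m².
The planet absorbs (1−α)S over its disc πR² and re-emits over 4πR², so the mean absorbed flux is (1−0.552)·6.130/4 = 0.6866 W/m².
Balancing against σT⁴: T = (0.6866/5.67×10⁻⁸)^(1/4) = 58.99 K.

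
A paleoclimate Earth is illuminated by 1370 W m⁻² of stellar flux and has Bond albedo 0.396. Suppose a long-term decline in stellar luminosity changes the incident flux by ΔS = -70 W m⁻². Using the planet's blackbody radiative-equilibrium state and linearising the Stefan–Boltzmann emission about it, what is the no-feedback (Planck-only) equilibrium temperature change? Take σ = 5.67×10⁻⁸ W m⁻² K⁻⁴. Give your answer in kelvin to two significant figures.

Reference equilibrium: T_e = [S(1−α)/(4σ)]^(1/4) = 245.8 K.
Only a fraction (1−α) is absorbed and it's spread over 4πR², so ΔF = (1−α)ΔS/4 = -10.57 W m⁻².
The Planck feedback parameter is 4σT_e³ = 3.367 W m⁻²/K.
ΔT₀ = ΔF/λ_P = -10.57/3.367 = -3.14 K.

-3.1 K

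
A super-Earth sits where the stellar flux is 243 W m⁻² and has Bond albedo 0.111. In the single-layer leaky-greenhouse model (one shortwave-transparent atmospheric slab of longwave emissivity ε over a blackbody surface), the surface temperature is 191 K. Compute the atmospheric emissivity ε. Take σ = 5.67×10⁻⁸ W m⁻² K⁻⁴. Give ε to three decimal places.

First, T_e = [243.0·(1−0.111)/(4σ)]^(1/4) = 175.7 K.
Inverting T_s⁴ = 2T_e⁴/(2−ε): (T_e/T_s)⁴ = 0.7157, so ε = 2(1 − 0.7157) = 0.5686.

0.569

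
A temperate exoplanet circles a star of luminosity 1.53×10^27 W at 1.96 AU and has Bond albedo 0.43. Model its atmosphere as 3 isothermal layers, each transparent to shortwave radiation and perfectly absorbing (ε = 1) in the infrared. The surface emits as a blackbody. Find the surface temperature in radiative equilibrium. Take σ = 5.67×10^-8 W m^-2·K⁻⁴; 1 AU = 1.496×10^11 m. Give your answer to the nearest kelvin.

Orbital distance: d = 1.96 AU = 2.932×10^11 m.
Flux at the orbit: S = L/(4πd²) = 1.53×10^27/(4π·(2.93×10^11)²) = 1416 W m^-2.
The effective emission temperature is T_e = [S(1−α)/(4σ)]^¼ = 244.2 K.
For an N-layer opaque stack, T_s⁴ = (N+1)T_e⁴, hence T_s = (4)^(1/4)×244.2 K = 345.4 K.

345 kelvin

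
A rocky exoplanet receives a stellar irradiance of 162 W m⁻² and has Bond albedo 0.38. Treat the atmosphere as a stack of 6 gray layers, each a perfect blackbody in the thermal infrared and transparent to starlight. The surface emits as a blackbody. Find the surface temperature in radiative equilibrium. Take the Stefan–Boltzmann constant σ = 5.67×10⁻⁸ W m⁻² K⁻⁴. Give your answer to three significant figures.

OLR = S(1−α)/4 = 25.11 W m⁻²; the top layer radiates at T_e = 145.1 K.
For an N-layer opaque stack, T_s⁴ = (N+1)T_e⁴, hence T_s = (7)^(1/4)×145.1 K = 236.0 K.

236 kelvin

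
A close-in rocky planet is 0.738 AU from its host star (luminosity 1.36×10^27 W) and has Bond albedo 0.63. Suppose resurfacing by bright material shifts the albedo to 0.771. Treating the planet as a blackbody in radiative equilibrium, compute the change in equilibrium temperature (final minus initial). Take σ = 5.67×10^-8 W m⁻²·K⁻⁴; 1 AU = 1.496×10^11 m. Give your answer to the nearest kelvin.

d = 0.738 × 1.496×10^11 m = 1.104×10^11 m.
Spreading L over a sphere of radius d: S = 1.36×10^27/(4π·1.10×10^11²) = 8879 W m⁻².
Before: T₁ = [8879·0.37/(4σ)]^(1/4) = 346.9 K.
With α = 0.771, T₂ = 307.7 K.
ΔT = T₂ − T₁ = -39.21 K.

-39 K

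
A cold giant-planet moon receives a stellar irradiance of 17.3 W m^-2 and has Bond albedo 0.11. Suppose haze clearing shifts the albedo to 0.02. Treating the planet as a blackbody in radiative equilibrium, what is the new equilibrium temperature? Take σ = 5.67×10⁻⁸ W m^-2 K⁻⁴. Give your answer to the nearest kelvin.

93 K

New equilibrium: T₂ = [(1−0.02)·17.30/(4σ)]^(1/4) = 92.98 K.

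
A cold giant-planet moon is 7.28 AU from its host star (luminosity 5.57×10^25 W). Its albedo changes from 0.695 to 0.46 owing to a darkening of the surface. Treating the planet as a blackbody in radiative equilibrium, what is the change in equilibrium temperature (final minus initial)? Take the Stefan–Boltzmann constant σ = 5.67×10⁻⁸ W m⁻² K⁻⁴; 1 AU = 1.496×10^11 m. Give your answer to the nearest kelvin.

7 K

Orbital distance: d = 7.28 AU = 1.089×10^12 m.
S = L/(4πd²) = 3.737 W m⁻².
Before: T₁ = [3.737·0.305/(4σ)]^(1/4) = 47.35 K.
With α = 0.46, T₂ = 54.62 K.
ΔT = T₂ − T₁ = 7.269 K.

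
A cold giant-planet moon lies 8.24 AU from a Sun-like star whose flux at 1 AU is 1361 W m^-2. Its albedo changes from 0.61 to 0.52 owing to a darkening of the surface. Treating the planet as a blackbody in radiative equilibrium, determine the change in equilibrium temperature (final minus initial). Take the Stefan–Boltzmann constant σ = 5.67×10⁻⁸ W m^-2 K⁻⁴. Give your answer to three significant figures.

4.08 kelvin

By the inverse-square law, S = 1361/8.24² = 20.04 W m^-2.
Initial: T₁ = [S(1−0.61)/(4σ)]^(1/4) = 76.62 K.
With α = 0.52, T₂ = 80.71 K.
ΔT = T₂ − T₁ = 4.083 K.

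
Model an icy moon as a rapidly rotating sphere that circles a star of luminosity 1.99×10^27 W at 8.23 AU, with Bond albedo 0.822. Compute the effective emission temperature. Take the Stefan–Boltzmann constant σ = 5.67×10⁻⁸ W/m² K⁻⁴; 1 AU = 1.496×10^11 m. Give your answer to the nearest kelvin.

95 K

d = 8.23 × 1.496×10^11 m = 1.231×10^12 m.
S = L/(4πd²) = 104.5 W/m².
Absorbed flux (global mean): S(1−α)/4 = 104.5·0.178/4 = 4.649 W/m².
Set σT⁴ = 4.649 → T = (4.649/σ)^(1/4) = 95.16 K.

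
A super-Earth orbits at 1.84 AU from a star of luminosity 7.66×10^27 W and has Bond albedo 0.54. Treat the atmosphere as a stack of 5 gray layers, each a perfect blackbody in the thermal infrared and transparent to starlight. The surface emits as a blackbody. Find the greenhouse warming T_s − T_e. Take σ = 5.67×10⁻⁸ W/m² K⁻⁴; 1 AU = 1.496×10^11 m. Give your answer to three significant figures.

202 K

Orbital distance: d = 1.84 AU = 2.753×10^11 m.
Spreading L over a sphere of radius d: S = 7.66×10^27/(4π·2.75×10^11²) = 8045 W/m².
The effective emission temperature is T_e = [S(1−α)/(4σ)]^¼ = 357.4 K.
Surface: T_s = (6)^¼·T_e = 559.4 K.
Warming: T_s − T_e = 202.0 K.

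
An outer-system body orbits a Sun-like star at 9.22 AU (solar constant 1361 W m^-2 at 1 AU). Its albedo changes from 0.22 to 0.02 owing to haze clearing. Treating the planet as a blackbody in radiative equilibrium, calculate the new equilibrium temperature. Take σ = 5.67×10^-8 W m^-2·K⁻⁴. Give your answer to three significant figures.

Flux at the orbit: S = 1361/(9.22)² = 16.01 W m^-2.
New equilibrium: T₂ = [(1−0.02)·16.01/(4σ)]^(1/4) = 91.20 K.

91.2 K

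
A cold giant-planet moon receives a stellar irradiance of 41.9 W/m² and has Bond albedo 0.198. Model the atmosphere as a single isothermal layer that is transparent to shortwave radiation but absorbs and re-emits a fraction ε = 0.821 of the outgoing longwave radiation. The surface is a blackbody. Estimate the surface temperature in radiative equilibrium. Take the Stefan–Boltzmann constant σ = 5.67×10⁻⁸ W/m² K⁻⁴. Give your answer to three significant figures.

126 K

At the top of the atmosphere, σT_e⁴ = S(1−α)/4 = 8.401 W/m², giving T_e = 110.3 K.
Surface balance with a leaky layer gives σT_s⁴ = σT_e⁴·2/(2−ε), so T_s = T_e·[2/(2−0.821)]^(1/4) = 125.9 K.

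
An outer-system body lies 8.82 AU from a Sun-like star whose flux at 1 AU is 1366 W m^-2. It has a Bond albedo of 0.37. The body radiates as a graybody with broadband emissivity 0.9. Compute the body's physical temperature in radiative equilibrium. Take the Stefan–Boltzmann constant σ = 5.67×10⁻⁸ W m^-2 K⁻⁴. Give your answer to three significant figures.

By the inverse-square law, S = 1366/8.82² = 17.56 W m^-2.
Averaging over the sphere, the absorbed flux is S(1−α)/4 = 2.766 W m^-2.
Radiative balance εσT⁴ = 2.766 gives T = [2.766/(0.9·σ)]^(1/4) = 85.80 K.

85.8 kelvin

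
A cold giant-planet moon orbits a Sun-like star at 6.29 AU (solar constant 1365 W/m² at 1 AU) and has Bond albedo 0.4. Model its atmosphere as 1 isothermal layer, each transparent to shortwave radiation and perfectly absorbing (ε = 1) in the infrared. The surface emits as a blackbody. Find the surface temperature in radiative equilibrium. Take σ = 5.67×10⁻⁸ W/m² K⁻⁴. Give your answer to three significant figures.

Irradiance scales as 1/d², so S = 1365 W/m² × (1/6.29)² = 34.50 W/m².
OLR = S(1−α)/4 = 5.175 W/m²; the top layer radiates at T_e = 97.74 K.
With N = 1 opaque layers, T_s = (N+1)^(1/4)·T_e = 2^(1/4)·97.74 = 116.2 K.

116 K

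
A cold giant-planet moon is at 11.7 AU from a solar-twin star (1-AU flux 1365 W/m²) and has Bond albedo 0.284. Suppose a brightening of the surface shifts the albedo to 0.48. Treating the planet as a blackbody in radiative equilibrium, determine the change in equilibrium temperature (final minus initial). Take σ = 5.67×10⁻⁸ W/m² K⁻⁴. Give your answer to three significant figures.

-5.76 K

By the inverse-square law, S = 1365/11.7² = 9.972 W/m².
With α = 0.284, T₁ = 74.90 K.
Final:   T₂ = [S(1−0.48)/(4σ)]^(1/4) = 69.15 K.
ΔT = T₂ − T₁ = -5.756 K.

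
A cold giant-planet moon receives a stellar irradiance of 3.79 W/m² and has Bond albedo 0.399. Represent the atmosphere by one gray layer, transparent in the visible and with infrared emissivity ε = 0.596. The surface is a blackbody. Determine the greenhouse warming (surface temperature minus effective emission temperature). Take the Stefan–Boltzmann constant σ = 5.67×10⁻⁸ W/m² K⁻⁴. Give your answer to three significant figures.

5.21 kelvin

Effective emission temperature (TOA balance): σT_e⁴ = S(1−α)/4 = 0.5694 W/m² → T_e = 56.29 K.
Surface balance with a leaky layer gives σT_s⁴ = σT_e⁴·2/(2−ε), so T_s = T_e·[2/(2−0.596)]^(1/4) = 61.50 K.
Greenhouse warming: T_s − T_e = 5.206 K.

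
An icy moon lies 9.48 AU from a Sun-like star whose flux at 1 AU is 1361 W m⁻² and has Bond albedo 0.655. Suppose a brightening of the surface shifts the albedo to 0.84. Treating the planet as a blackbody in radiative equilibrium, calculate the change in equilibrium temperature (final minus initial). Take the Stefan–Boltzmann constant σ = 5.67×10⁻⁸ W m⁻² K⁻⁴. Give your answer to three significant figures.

Irradiance scales as 1/d², so S = 1361 W m⁻² × (1/9.48)² = 15.14 W m⁻².
Initial: T₁ = [S(1−0.655)/(4σ)]^(1/4) = 69.28 K.
With α = 0.84, T₂ = 57.17 K.
ΔT = T₂ − T₁ = -12.11 K.

-12.1 K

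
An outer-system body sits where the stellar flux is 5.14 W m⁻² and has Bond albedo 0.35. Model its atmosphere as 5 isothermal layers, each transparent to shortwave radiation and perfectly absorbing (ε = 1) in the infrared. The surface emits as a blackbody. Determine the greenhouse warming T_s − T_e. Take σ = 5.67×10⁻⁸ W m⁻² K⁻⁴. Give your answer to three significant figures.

35.0 kelvin

The effective emission temperature is T_e = [S(1−α)/(4σ)]^¼ = 61.95 K.
T_s = (N+1)^(1/4)·T_e = 96.96 K.
So the greenhouse effect raises the surface by 96.96 − 61.95 = 35.01 K.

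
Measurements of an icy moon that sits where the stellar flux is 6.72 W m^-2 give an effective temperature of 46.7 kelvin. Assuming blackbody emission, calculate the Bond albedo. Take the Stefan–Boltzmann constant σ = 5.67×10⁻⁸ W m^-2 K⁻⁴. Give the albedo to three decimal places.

Energy balance: S(1−α)/4 = σT⁴, so 1−α = 4σT⁴/S.
4σT⁴ = 4·5.67×10⁻⁸·(46.7)⁴ = 1.079 W m^-2.
1−α = 1.079/6.720 = 0.1605, so α = 0.8395.

0.839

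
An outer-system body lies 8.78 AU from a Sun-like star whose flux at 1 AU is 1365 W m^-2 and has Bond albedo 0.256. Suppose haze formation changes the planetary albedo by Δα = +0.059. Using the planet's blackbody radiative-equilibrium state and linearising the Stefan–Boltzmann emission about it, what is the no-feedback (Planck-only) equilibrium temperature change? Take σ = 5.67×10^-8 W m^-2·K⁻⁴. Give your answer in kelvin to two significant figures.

Irradiance scales as 1/d², so S = 1365 W m^-2 × (1/8.78)² = 17.71 W m^-2.
Reference equilibrium: T_e = [S(1−α)/(4σ)]^(1/4) = 87.30 K.
The change in absorbed flux is Δ[S(1−α)/4] = −SΔα/4 = -0.2612 W m^-2.
The Planck feedback parameter is 4σT_e³ = 0.1509 W m^-2/K.
Hence the no-feedback warming is ΔF/(4σT_e³) = -1.73 K.

-1.7 K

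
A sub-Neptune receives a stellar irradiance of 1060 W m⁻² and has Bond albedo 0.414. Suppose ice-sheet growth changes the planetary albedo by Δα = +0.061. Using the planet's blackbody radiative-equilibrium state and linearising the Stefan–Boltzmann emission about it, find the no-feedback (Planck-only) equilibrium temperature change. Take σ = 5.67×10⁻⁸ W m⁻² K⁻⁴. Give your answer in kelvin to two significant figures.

-6.0 K

Reference equilibrium: T_e = [S(1−α)/(4σ)]^(1/4) = 228.8 K.
The change in absorbed flux is Δ[S(1−α)/4] = −SΔα/4 = -16.16 W m⁻².
Linearising σT⁴ gives d(σT⁴)/dT = 4σT_e³ = 2.715 W m⁻² per K.
Hence the no-feedback warming is ΔF/(4σT_e³) = -5.95 K.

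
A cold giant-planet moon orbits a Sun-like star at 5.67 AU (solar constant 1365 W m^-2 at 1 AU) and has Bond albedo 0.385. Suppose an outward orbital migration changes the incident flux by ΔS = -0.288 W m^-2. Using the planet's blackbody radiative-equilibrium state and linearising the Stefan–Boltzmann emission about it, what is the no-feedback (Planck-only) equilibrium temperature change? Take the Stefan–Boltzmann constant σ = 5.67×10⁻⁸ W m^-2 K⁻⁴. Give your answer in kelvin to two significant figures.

Flux at the orbit: S = 1365/(5.67)² = 42.46 W m^-2.
The baseline emission temperature is T_e = 103.6 K.
TOA radiative forcing: ΔF = (1−α)ΔS/4 = 0.615·(-0.288)/4 = -0.04428 W m^-2.
Planck response: λ_P = 4σT_e³ = 4·5.67×10⁻⁸·(103.6)³ = 0.2521 W m^-2/K.
So ΔT₀ = -0.04428/0.2521 = -0.176 K.

-0.18 K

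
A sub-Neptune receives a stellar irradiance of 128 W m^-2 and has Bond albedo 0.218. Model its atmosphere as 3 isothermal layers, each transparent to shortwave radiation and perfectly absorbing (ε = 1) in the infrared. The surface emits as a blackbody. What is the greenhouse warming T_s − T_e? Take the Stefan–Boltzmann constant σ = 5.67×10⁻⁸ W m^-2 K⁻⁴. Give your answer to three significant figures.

OLR = S(1−α)/4 = 25.02 W m^-2; the top layer radiates at T_e = 144.9 K.
T_s = (N+1)^(1/4)·T_e = 205.0 K.
So the greenhouse effect raises the surface by 205.0 − 144.9 = 60.04 K.

60.0 K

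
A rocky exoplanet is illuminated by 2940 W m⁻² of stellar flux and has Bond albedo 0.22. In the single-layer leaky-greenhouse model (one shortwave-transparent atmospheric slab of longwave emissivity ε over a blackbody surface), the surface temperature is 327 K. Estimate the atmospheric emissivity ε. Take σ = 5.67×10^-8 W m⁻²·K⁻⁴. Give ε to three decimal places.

0.231

Effective temperature: T_e = [S(1−α)/(4σ)]^(1/4) = 317.1 K.
Since (2−ε)/2 = (T_e/T_s)⁴ = 0.8843, ε = 0.2314.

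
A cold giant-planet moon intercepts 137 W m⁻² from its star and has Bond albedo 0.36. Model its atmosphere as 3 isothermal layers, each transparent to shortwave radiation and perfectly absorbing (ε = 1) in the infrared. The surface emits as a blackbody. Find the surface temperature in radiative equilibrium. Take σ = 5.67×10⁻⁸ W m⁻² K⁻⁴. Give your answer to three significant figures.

198 kelvin

Top-of-atmosphere balance: σT_e⁴ = S(1−α)/4 = 21.92 W m⁻² → T_e = 140.2 K.
For an N-layer opaque stack, T_s⁴ = (N+1)T_e⁴, hence T_s = (4)^(1/4)×140.2 K = 198.3 K.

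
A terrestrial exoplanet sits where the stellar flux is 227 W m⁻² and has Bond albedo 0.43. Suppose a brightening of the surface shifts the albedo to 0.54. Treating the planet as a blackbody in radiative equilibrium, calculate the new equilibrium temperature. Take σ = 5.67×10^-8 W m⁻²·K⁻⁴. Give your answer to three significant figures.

T₂ = [S(1−α₂)/(4σ)]^(1/4) = [227.0·0.46/(4σ)]^(1/4) = 146.5 K.

146 kelvin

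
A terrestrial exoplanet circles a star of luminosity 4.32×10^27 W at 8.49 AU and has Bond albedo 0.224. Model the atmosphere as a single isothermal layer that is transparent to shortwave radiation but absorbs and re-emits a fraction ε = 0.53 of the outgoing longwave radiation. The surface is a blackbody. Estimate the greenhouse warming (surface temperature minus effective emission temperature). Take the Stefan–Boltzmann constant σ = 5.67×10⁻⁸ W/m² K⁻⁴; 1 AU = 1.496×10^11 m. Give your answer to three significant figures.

13.1 kelvin

Orbital distance: d = 8.49 AU = 1.270×10^12 m.
Flux at the orbit: S = L/(4πd²) = 4.32×10^27/(4π·(1.27×10^12)²) = 213.1 W/m².
The planet radiates to space at T_e = [S(1−α)/(4σ)]^(1/4) = 164.3 K.
Surface balance with a leaky layer gives σT_s⁴ = σT_e⁴·2/(2−ε), so T_s = T_e·[2/(2−0.53)]^(1/4) = 177.5 K.
The atmosphere warms the surface by 13.15 K.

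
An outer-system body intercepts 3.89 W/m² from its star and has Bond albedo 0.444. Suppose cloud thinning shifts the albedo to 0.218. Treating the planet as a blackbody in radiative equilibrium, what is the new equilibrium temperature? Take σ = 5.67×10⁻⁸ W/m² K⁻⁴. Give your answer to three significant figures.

60.5 kelvin

T₂ = [S(1−α₂)/(4σ)]^(1/4) = [3.890·0.782/(4σ)]^(1/4) = 60.52 K.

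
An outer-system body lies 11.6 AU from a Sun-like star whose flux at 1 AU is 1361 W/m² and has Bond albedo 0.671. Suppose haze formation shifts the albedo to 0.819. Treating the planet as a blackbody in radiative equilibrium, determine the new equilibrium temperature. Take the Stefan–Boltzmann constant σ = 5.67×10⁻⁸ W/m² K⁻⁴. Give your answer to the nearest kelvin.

Irradiance scales as 1/d², so S = 1361 W/m² × (1/11.6)² = 10.11 W/m².
New equilibrium: T₂ = [(1−0.819)·10.11/(4σ)]^(1/4) = 53.30 K.

53 kelvin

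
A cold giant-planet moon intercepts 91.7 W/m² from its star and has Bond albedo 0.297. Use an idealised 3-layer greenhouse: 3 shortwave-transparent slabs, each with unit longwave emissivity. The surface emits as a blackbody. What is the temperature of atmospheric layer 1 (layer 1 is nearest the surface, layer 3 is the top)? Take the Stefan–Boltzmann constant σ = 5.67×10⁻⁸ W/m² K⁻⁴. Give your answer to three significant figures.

Top-of-atmosphere balance: σT_e⁴ = S(1−α)/4 = 16.12 W/m² → T_e = 129.8 K.
Each opaque layer satisfies 2T_j⁴ = T_{j−1}⁴ + T_{j+1}⁴, giving T_k⁴ = (N+1−k)T_e⁴.
T_1 = (3)^(1/4)·129.8 = 170.9 K.

171 K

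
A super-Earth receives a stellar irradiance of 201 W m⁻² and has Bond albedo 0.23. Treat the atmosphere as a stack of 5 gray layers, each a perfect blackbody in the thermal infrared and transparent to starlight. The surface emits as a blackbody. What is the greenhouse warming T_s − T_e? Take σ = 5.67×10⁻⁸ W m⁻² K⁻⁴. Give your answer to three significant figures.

91.3 K

OLR = S(1−α)/4 = 38.69 W m⁻²; the top layer radiates at T_e = 161.6 K.
Surface: T_s = (6)^¼·T_e = 253.0 K.
Warming: T_s − T_e = 91.33 K.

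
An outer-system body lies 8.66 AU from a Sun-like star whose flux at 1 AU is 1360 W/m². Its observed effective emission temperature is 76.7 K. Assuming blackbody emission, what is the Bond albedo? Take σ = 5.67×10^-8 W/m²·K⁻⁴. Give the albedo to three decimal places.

0.567

By the inverse-square law, S = 1360/8.66² = 18.13 W/m².
Rearranging the radiative balance, α = 1 − 4σT⁴/S.
σT⁴ = 1.962 W/m², so 4σT⁴ = 7.849 W/m².
Hence α = 1 − 7.849/18.13 = 0.5672.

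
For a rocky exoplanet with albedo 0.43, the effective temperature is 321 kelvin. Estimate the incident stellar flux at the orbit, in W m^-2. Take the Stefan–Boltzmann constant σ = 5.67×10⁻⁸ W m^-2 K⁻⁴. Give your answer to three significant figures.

Invert the energy balance for S: S = 4σT⁴/(1−α).
σT⁴ = 5.67×10⁻⁸·(321)⁴ = 602.0 W m^-2.
S = 4·602.0/0.57 = 4225 W m^-2.

4220 W m^-2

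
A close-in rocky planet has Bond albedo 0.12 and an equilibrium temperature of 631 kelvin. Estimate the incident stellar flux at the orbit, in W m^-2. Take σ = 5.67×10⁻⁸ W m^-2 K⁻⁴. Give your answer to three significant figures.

40900 W m^-2

From S(1−α)/4 = σT⁴: S = 4σT⁴/(1−α).
σT⁴ = 5.67×10⁻⁸·(631)⁴ = 8989 W m^-2.
So S = 4×8989/(1−0.12) = 40860 W m^-2.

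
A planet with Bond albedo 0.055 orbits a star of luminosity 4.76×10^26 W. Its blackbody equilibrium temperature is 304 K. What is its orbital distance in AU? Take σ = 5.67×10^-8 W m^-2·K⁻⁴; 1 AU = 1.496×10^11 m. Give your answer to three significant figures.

Required flux: S = 4σT⁴/(1−α) = 2050 W m^-2.
Then d = [L/(4πS)]^(1/2) = 1.359×10^11 m, i.e. 0.9087 AU.

0.909 AU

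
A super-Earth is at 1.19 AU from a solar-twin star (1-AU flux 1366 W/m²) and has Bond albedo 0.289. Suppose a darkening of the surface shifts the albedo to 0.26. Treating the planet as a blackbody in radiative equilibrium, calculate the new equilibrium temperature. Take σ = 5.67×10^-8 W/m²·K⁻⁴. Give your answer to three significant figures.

237 kelvin

Flux at the orbit: S = 1366/(1.19)² = 964.6 W/m².
New equilibrium: T₂ = [(1−0.26)·964.6/(4σ)]^(1/4) = 236.9 K.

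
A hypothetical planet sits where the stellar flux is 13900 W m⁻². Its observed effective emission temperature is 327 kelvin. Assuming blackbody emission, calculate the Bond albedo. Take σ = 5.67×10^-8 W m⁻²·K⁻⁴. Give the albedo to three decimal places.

From σT⁴ = S(1−α)/4 we invert for α: 1−α = 4σT⁴/S.
4σT⁴ = 4·5.67×10⁻⁸·(327)⁴ = 2593 W m⁻².
Hence α = 1 − 2593/13900 = 0.8134.

0.813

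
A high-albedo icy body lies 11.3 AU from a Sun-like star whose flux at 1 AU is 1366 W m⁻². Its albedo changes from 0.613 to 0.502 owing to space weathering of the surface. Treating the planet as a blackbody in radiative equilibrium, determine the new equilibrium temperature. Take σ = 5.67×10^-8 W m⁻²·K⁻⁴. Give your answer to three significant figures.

69.6 kelvin

Irradiance scales as 1/d², so S = 1366 W m⁻² × (1/11.3)² = 10.70 W m⁻².
With the new albedo, S(1−α₂)/4 = 1.332 W m⁻², so T₂ = 69.62 K.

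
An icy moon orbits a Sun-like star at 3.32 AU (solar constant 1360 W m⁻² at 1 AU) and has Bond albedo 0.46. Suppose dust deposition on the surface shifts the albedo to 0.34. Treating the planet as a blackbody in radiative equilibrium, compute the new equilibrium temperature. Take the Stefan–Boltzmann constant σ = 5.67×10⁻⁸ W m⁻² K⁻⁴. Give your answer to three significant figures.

138 kelvin

Irradiance scales as 1/d², so S = 1360 W m⁻² × (1/3.32)² = 123.4 W m⁻².
T₂ = [S(1−α₂)/(4σ)]^(1/4) = [123.4·0.66/(4σ)]^(1/4) = 137.7 K.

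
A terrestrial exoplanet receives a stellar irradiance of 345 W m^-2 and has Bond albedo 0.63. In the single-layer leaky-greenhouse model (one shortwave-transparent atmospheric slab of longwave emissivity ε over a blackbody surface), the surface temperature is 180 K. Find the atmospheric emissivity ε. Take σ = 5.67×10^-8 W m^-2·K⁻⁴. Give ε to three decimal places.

0.928

TOA balance gives T_e = 154.0 K.
T_s⁴ = T_e⁴·2/(2−ε) → ε = 2 − 2(T_e/T_s)⁴ = 2 − 2·(154.0/180)⁴ = 0.9277.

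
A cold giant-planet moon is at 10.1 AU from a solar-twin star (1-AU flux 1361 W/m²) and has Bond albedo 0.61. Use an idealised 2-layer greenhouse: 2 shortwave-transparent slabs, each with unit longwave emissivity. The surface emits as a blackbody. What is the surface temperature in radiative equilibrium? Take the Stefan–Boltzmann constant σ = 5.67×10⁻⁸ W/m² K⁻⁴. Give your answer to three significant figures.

91.1 K

By the inverse-square law, S = 1361/10.1² = 13.34 W/m².
Top-of-atmosphere balance: σT_e⁴ = S(1−α)/4 = 1.301 W/m² → T_e = 69.21 K.
Layer-by-layer balance gives σT_s⁴ = (N+1)σT_e⁴, so T_s = 3^¼·69.21 = 91.08 K.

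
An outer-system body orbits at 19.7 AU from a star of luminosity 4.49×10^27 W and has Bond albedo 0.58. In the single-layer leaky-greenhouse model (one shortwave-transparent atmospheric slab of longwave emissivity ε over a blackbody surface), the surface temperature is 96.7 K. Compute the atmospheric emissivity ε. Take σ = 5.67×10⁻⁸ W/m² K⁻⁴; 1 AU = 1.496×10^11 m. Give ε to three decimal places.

Orbital distance: d = 19.7 AU = 2.947×10^12 m.
S = L/(4πd²) = 41.14 W/m².
TOA balance gives T_e = 93.42 K.
Inverting T_s⁴ = 2T_e⁴/(2−ε): (T_e/T_s)⁴ = 0.8712, so ε = 2(1 − 0.8712) = 0.2575.

0.258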